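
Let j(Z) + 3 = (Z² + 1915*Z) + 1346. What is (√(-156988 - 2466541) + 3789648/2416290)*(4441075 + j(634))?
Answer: 3826586962272/402715 + 6058484*I*√2623529 ≈ 9.502e+6 + 9.8131e+9*I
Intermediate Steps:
j(Z) = 1343 + Z² + 1915*Z (j(Z) = -3 + ((Z² + 1915*Z) + 1346) = -3 + (1346 + Z² + 1915*Z) = 1343 + Z² + 1915*Z)
(√(-156988 - 2466541) + 3789648/2416290)*(4441075 + j(634)) = (√(-156988 - 2466541) + 3789648/2416290)*(4441075 + (1343 + 634² + 1915*634)) = (√(-2623529) + 3789648*(1/2416290))*(4441075 + (1343 + 401956 + 1214110)) = (I*√2623529 + 631608/402715)*(4441075 + 1617409) = (631608/402715 + I*√2623529)*6058484 = 3826586962272/402715 + 6058484*I*√2623529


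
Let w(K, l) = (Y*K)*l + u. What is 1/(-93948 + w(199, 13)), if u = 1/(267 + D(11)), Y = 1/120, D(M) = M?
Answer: -16680/1566692987 ≈ -1.0647e-5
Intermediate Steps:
Y = 1/120 ≈ 0.0083333
u = 1/278 (u = 1/(267 + 11) = 1/278 ≈ 0.0035971)
w(K, l) = 1/278 + K*l/120 (w(K, l) = (K/120)*l + 1/278 = K*l/120 + 1/278 = 1/278 + K*l/120)
1/(-93948 + w(199, 13)) = 1/(-93948 + (1/278 + (1/120)*199*13)) = 1/(-93948 + (1/278 + 2587/120)) = 1/(-93948 + 359653/16680) = 1/(-1566692987/16680) = -16680/1566692987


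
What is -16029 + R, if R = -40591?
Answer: -56620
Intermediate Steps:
-16029 + R = -16029 - 40591 = -56620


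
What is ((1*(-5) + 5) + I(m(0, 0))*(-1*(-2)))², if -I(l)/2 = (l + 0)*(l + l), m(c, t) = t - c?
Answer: 0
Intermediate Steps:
I(l) = -4*l² (I(l) = -2*(l + 0)*(l + l) = -2*l*2*l = -4*l²)
((1*(-5) + 5) + I(m(0, 0))*(-1*(-2)))² = ((1*(-5) + 5) + (-4*(0 - 1*0)²)*(-1*(-2)))² = ((-5 + 5) - 4*(0 + 0)²*2)² = (0 - 4*0²*2)² = (0 - 4*0*2)² = (0 + 0*2)² = (0 + 0)² = 0² = 0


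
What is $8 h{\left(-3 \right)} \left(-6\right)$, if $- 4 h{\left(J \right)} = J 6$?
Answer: $-216$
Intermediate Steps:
$h{\left(J \right)} = - \frac{3 J}{2}$ ($h{\left(J \right)} = - \frac{J 6}{4} = - \frac{6 J}{4} = - \frac{3 J}{2}$)
$8 h{\left(-3 \right)} \left(-6\right) = 8 \left(\left(- \frac{3}{2}\right) \left(-3\right)\right) \left(-6\right) = 8 \cdot \frac{9}{2} \left(-6\right) = 36 \left(-6\right) = -216$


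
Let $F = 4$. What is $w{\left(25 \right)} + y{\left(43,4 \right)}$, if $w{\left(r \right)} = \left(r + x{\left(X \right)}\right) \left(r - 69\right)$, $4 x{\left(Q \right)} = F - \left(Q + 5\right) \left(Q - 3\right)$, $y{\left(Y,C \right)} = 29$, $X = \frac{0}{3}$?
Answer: $-1280$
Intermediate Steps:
$X = 0$ ($X = 0 \cdot \frac{1}{3} = 0$)
$x{\left(Q \right)} = 1 - \frac{\left(-3 + Q\right) \left(5 + Q\right)}{4}$ ($x{\left(Q \right)} = \frac{4 - \left(Q + 5\right) \left(Q - 3\right)}{4} = \frac{4 - \left(5 + Q\right) \left(-3 + Q\right)}{4} = \frac{4 - \left(-3 + Q\right) \left(5 + Q\right)}{4} = 1 - \frac{\left(-3 + Q\right) \left(5 + Q\right)}{4}$)
$w{\left(r \right)} = \left(-69 + r\right) \left(\frac{19}{4} + r\right)$ ($w{\left(r \right)} = \left(r - \left(- \frac{19}{4} + \frac{0^{2}}{4}\right)\right) \left(r - 69\right) = \left(r + \left(\frac{19}{4} + 0 - 0\right)\right) \left(-69 + r\right) = \left(r + \left(\frac{19}{4} + 0 + 0\right)\right) \left(-69 + r\right) = \left(r + \frac{19}{4}\right) \left(-69 + r\right) = \left(\frac{19}{4} + r\right) \left(-69 + r\right) = \left(-69 + r\right) \left(\frac{19}{4} + r\right)$)
$w{\left(25 \right)} + y{\left(43,4 \right)} = \left(- \frac{1311}{4} + 25^{2} - \frac{6425}{4}\right) + 29 = \left(- \frac{1311}{4} + 625 - \frac{6425}{4}\right) + 29 = -1309 + 29 = -1280$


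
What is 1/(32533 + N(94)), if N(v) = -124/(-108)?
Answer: 27/878422 ≈ 3.0737e-5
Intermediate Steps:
N(v) = 31/27 (N(v) = -124*(-1/108) = 31/27)
1/(32533 + N(94)) = 1/(32533 + 31/27) = 1/(878422/27) = 27/878422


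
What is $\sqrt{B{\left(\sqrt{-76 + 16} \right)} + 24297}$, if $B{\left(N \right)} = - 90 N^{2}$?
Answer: $\sqrt{29697} \approx 172.33$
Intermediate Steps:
$\sqrt{B{\left(\sqrt{-76 + 16} \right)} + 24297} = \sqrt{- 90 \left(\sqrt{-76 + 16}\right)^{2} + 24297} = \sqrt{- 90 \left(\sqrt{-60}\right)^{2} + 24297} = \sqrt{- 90 \left(2 i \sqrt{15}\right)^{2} + 24297} = \sqrt{\left(-90\right) \left(-60\right) + 24297} = \sqrt{5400 + 24297} = \sqrt{29697}$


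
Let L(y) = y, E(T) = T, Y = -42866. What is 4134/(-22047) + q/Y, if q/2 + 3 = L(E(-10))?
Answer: -29439137/157511117 ≈ -0.18690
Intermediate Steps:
q = -26 (q = -6 + 2*(-10) = -6 - 20 = -26)
4134/(-22047) + q/Y = 4134/(-22047) - 26/(-42866) = 4134*(-1/22047) - 26*(-1/42866) = -1378/7349 + 13/21433 = -29439137/157511117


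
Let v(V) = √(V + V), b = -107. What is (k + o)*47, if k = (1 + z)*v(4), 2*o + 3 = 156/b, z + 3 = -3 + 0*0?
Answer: -22419/214 - 470*√2 ≈ -769.44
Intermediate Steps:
v(V) = √2*√V (v(V) = √(2*V) = √2*√V)
z = -6 (z = -3 + (-3 + 0*0) = -3 + (-3 + 0) = -3 - 3 = -6)
o = -477/214 (o = -3/2 + (156/(-107))/2 = -3/2 + (156*(-1/107))/2 = -3/2 + (½)*(-156/107) = -3/2 - 78/107 = -477/214 ≈ -2.2290)
k = -10*√2 (k = (1 - 6)*(√2*√4) = -5*√2*2 = -10*√2 ≈ -14.142)
(k + o)*47 = (-10*√2 - 477/214)*47 = (-477/214 - 10*√2)*47 = -22419/214 - 470*√2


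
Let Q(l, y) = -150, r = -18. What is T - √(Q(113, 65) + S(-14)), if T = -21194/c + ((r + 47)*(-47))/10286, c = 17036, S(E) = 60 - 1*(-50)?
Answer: -30152694/21904037 - 2*I*√10 ≈ -1.3766 - 6.3246*I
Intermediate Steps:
S(E) = 110 (S(E) = 60 + 50 = 110)
T = -30152694/21904037 (T = -21194/17036 + ((-18 + 47)*(-47))/10286 = -21194*1/17036 + (29*(-47))*(1/10286) = -10597/8518 - 1363*1/10286 = -10597/8518 - 1363/10286 = -30152694/21904037 ≈ -1.3766)
T - √(Q(113, 65) + S(-14)) = -30152694/21904037 - √(-150 + 110) = -30152694/21904037 - √(-40) = -30152694/21904037 - 2*I*√10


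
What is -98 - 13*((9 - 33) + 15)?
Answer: 19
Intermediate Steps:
-98 - 13*((9 - 33) + 15) = -98 - 13*(-24 + 15) = -98 - 13*(-9) = -98 + 117 = 19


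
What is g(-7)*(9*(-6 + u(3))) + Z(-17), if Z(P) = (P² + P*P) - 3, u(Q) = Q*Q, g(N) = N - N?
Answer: 575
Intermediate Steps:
g(N) = 0
u(Q) = Q²
Z(P) = -3 + 2*P² (Z(P) = (P² + P²) - 3 = 2*P² - 3 = -3 + 2*P²)
g(-7)*(9*(-6 + u(3))) + Z(-17) = 0*(9*(-6 + 3²)) + (-3 + 2*(-17)²) = 0*(9*(-6 + 9)) + (-3 + 2*289) = 0*(9*3) + (-3 + 578) = 0*27 + 575 = 0 + 575 = 575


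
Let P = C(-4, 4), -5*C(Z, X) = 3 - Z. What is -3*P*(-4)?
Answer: -84/5 ≈ -16.800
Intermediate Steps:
C(Z, X) = -⅗ + Z/5 (C(Z, X) = -(3 - Z)/5 = -⅗ + Z/5)
P = -7/5 (P = -⅗ + (⅕)*(-4) = -⅗ - ⅘ = -7/5 ≈ -1.4000)
-3*P*(-4) = -3*(-7/5)*(-4) = (21/5)*(-4) = -84/5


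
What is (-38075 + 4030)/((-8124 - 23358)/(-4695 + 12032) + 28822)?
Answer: -22708015/19221412 ≈ -1.1814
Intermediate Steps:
(-38075 + 4030)/((-8124 - 23358)/(-4695 + 12032) + 28822) = -34045/(-31482/7337 + 28822) = -34045/(-31482*1/7337 + 28822) = -34045/(-2862/667 + 28822) = -34045/19221412/667 = -34045*667/19221412 = -22708015/19221412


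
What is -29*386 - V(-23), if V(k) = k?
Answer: -11171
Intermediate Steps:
-29*386 - V(-23) = -29*386 - 1*(-23) = -11194 + 23 = -11171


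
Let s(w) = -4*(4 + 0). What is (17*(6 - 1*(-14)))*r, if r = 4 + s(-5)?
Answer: -4080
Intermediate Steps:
s(w) = -16 (s(w) = -4*4 = -16)
r = -12 (r = 4 - 16 = -12)
(17*(6 - 1*(-14)))*r = (17*(6 - 1*(-14)))*(-12) = (17*(6 + 14))*(-12) = (17*20)*(-12) = 340*(-12) = -4080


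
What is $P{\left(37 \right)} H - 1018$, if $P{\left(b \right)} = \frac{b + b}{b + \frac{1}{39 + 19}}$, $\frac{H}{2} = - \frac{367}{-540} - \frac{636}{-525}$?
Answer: $- \frac{10250477164}{10144575} \approx -1010.4$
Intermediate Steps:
$H = \frac{35741}{9450}$ ($H = 2 \left(- \frac{367}{-540} - \frac{636}{-525}\right) = 2 \left(\left(-367\right) \left(- \frac{1}{540}\right) - - \frac{212}{175}\right) = 2 \left(\frac{367}{540} + \frac{212}{175}\right) = 2 \cdot \frac{35741}{18900} = \frac{35741}{9450} \approx 3.7821$)
$P{\left(b \right)} = \frac{2 b}{\frac{1}{58} + b}$ ($P{\left(b \right)} = \frac{2 b}{b + \frac{1}{58}} = \frac{2 b}{\frac{1}{58} + b}$)
$P{\left(37 \right)} H - 1018 = 116 \cdot 37 \frac{1}{1 + 58 \cdot 37} \cdot \frac{35741}{9450} - 1018 = 116 \cdot 37 \frac{1}{1 + 2146} \cdot \frac{35741}{9450} - 1018 = 116 \cdot 37 \cdot \frac{1}{2147} \cdot \frac{35741}{9450} - 1018 = \frac{4292}{2147} \cdot \frac{35741}{9450} - 1018 = \frac{76700186}{10144575} - 1018 = - \frac{10250477164}{10144575}$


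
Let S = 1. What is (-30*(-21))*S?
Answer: 630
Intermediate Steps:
(-30*(-21))*S = -30*(-21)*1 = 630*1 = 630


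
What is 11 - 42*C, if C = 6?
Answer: -241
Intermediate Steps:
11 - 42*C = 11 - 42*6 = 11 - 252 = -241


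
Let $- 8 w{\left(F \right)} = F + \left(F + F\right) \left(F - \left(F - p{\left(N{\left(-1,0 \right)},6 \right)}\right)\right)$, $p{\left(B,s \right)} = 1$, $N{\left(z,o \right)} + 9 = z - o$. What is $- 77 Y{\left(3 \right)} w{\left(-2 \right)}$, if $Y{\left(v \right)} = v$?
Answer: $- \frac{693}{4} \approx -173.25$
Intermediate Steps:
$N{\left(z,o \right)} = -9 + z - o$ ($N{\left(z,o \right)} = -9 - \left(o - z\right) = -9 + z - o$)
$w{\left(F \right)} = - \frac{3 F}{8}$ ($w{\left(F \right)} = - \frac{F + \left(F + F\right) \left(F - \left(-1 + F\right)\right)}{8} = - \frac{F + 2 F 1}{8} = - \frac{F + 2 F}{8} = - \frac{3 F}{8}$)
$- 77 Y{\left(3 \right)} w{\left(-2 \right)} = \left(-77\right) 3 \left(\left(- \frac{3}{8}\right) \left(-2\right)\right) = \left(-231\right) \frac{3}{4} = - \frac{693}{4}$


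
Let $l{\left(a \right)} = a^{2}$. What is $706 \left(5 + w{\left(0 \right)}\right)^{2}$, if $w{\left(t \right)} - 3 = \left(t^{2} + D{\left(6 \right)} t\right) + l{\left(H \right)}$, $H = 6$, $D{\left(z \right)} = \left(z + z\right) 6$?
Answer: $1366816$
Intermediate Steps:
$D{\left(z \right)} = 12 z$ ($D{\left(z \right)} = 2 z 6 = 12 z$)
$w{\left(t \right)} = 39 + t^{2} + 72 t$ ($w{\left(t \right)} = 3 + \left(\left(t^{2} + 12 \cdot 6 t\right) + 6^{2}\right) = 3 + \left(\left(t^{2} + 72 t\right) + 36\right) = 3 + \left(36 + t^{2} + 72 t\right) = 39 + t^{2} + 72 t$)
$706 \left(5 + w{\left(0 \right)}\right)^{2} = 706 \left(5 + \left(39 + 0^{2} + 72 \cdot 0\right)\right)^{2} = 706 \left(5 + \left(39 + 0 + 0\right)\right)^{2} = 706 \left(5 + 39\right)^{2} = 706 \cdot 44^{2} = 706 \cdot 1936 = 1366816$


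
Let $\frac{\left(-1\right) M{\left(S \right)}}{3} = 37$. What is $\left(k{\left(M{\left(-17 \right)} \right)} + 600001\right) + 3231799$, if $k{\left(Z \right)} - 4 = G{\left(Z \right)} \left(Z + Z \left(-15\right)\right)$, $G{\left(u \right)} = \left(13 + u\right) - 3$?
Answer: $3674850$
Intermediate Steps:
$M{\left(S \right)} = -111$ ($M{\left(S \right)} = \left(-3\right) 37 = -111$)
$G{\left(u \right)} = 10 + u$
$k{\left(Z \right)} = 4 - 14 Z \left(10 + Z\right)$ ($k{\left(Z \right)} = 4 + \left(10 + Z\right) \left(Z + Z \left(-15\right)\right) = 4 + \left(10 + Z\right) \left(Z - 15 Z\right) = 4 + \left(10 + Z\right) \left(- 14 Z\right) = 4 - 14 Z \left(10 + Z\right)$)
$\left(k{\left(M{\left(-17 \right)} \right)} + 600001\right) + 3231799 = \left(\left(4 - - 1554 \left(10 - 111\right)\right) + 600001\right) + 3231799 = \left(\left(4 - \left(-1554\right) \left(-101\right)\right) + 600001\right) + 3231799 = \left(\left(4 - 156954\right) + 600001\right) + 3231799 = \left(-156950 + 600001\right) + 3231799 = 443051 + 3231799 = 3674850$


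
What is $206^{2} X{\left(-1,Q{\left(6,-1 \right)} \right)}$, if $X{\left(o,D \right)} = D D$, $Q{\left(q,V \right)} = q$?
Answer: $1527696$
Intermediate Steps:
$X{\left(o,D \right)} = D^{2}$
$206^{2} X{\left(-1,Q{\left(6,-1 \right)} \right)} = 206^{2} \cdot 6^{2} = 42436 \cdot 36 = 1527696$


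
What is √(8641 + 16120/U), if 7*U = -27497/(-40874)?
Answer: √138767537249/887 ≈ 419.97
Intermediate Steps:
U = 27497/286118 (U = (-27497/(-40874))/7 = (-27497*(-1/40874))/7 = (⅐)*(27497/40874) = 27497/286118 ≈ 0.096104)
√(8641 + 16120/U) = √(8641 + 16120/(27497/286118)) = √(8641 + 16120*(286118/27497)) = √(8641 + 148781360/887) = √(156445927/887) = √138767537249/887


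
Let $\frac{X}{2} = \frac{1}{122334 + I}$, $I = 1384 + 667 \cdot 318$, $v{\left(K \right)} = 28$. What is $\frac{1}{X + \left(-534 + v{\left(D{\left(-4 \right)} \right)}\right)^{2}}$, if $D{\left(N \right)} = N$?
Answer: $\frac{167912}{42991516833} \approx 3.9057 \cdot 10^{-6}$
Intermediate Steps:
$I = 213490$ ($I = 1384 + 212106 = 213490$)
$X = \frac{1}{167912}$ ($X = \frac{2}{122334 + 213490} = \frac{2}{335824} = 2 \cdot \frac{1}{335824} = \frac{1}{167912} \approx 5.9555 \cdot 10^{-6}$)
$\frac{1}{X + \left(-534 + v{\left(D{\left(-4 \right)} \right)}\right)^{2}} = \frac{1}{\frac{1}{167912} + \left(-534 + 28\right)^{2}} = \frac{1}{\frac{1}{167912} + \left(-506\right)^{2}} = \frac{1}{\frac{1}{167912} + 256036} = \frac{1}{\frac{42991516833}{167912}} = \frac{167912}{42991516833}$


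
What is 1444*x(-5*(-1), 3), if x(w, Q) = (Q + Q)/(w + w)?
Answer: 4332/5 ≈ 866.40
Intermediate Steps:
x(w, Q) = Q/w (x(w, Q) = (2*Q)/((2*w)) = (2*Q)*(1/(2*w)) = Q/w)
1444*x(-5*(-1), 3) = 1444*(3/((-5*(-1)))) = 1444*(3/5) = 1444*(3*(⅕)) = 1444*(⅗) = 4332/5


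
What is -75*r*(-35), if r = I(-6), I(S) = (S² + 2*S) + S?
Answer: 47250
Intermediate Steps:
I(S) = S² + 3*S
r = 18 (r = -6*(3 - 6) = -6*(-3) = 18)
-75*r*(-35) = -75*18*(-35) = -1350*(-35) = 47250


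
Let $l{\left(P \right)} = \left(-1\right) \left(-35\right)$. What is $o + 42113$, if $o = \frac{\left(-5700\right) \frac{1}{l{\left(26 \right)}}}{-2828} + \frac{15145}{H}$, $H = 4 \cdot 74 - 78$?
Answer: $\frac{45509972401}{1078882} \approx 42183.0$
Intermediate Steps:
$l{\left(P \right)} = 35$
$H = 218$ ($H = 296 - 78 = 218$)
$o = \frac{75014735}{1078882}$ ($o = \frac{\left(-5700\right) \frac{1}{35}}{-2828} + \frac{15145}{218} = \left(-5700\right) \frac{1}{35} \left(- \frac{1}{2828}\right) + 15145 \cdot \frac{1}{218} = \left(- \frac{1140}{7}\right) \left(- \frac{1}{2828}\right) + \frac{15145}{218} = \frac{285}{4949} + \frac{15145}{218} = \frac{75014735}{1078882} \approx 69.53$)
$o + 42113 = \frac{75014735}{1078882} + 42113 = \frac{45509972401}{1078882}$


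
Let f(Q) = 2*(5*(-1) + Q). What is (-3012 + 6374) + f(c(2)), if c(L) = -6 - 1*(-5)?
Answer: 3350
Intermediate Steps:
c(L) = -1 (c(L) = -6 + 5 = -1)
f(Q) = -10 + 2*Q (f(Q) = 2*(-5 + Q) = -10 + 2*Q)
(-3012 + 6374) + f(c(2)) = (-3012 + 6374) + (-10 + 2*(-1)) = 3362 + (-10 - 2) = 3362 - 12 = 3350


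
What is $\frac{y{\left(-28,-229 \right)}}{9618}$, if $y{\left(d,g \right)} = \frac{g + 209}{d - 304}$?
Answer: $\frac{5}{798294} \approx 6.2634 \cdot 10^{-6}$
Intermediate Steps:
$y{\left(d,g \right)} = \frac{209 + g}{-304 + d}$
$\frac{y{\left(-28,-229 \right)}}{9618} = \frac{\frac{1}{-304 - 28} \left(209 - 229\right)}{9618} = \frac{1}{-332} \left(-20\right) \frac{1}{9618} = \left(- \frac{1}{332}\right) \left(-20\right) \frac{1}{9618} = \frac{5}{83} \cdot \frac{1}{9618} = \frac{5}{798294}$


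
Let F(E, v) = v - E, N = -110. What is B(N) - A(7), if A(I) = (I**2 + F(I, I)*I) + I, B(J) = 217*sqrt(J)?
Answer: -56 + 217*I*sqrt(110) ≈ -56.0 + 2275.9*I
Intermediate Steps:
A(I) = I + I**2 (A(I) = (I**2 + (I - I)*I) + I = (I**2 + 0*I) + I = (I**2 + 0) + I = I**2 + I = I + I**2)
B(N) - A(7) = 217*sqrt(-110) - 7*(1 + 7) = 217*(I*sqrt(110)) - 7*8 = 217*I*sqrt(110) - 1*56 = 217*I*sqrt(110) - 56 = -56 + 217*I*sqrt(110)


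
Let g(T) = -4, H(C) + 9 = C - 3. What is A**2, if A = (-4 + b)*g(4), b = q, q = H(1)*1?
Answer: 3600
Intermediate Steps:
H(C) = -12 + C (H(C) = -9 + (C - 3) = -9 + (-3 + C) = -12 + C)
q = -11 (q = (-12 + 1)*1 = -11*1 = -11)
b = -11
A = 60 (A = (-4 - 11)*(-4) = -15*(-4) = 60)
A**2 = 60**2 = 3600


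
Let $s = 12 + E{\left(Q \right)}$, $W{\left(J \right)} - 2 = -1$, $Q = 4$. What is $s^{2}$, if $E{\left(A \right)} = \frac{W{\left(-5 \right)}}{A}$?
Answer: $\frac{2401}{16} \approx 150.06$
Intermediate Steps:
$W{\left(J \right)} = 1$ ($W{\left(J \right)} = 2 - 1 = 1$)
$E{\left(A \right)} = \frac{1}{A}$ ($E{\left(A \right)} = 1 \frac{1}{A} = \frac{1}{A}$)
$s = \frac{49}{4}$ ($s = 12 + \frac{1}{4} = \frac{49}{4} \approx 12.25$)
$s^{2} = \left(\frac{49}{4}\right)^{2} = \frac{2401}{16}$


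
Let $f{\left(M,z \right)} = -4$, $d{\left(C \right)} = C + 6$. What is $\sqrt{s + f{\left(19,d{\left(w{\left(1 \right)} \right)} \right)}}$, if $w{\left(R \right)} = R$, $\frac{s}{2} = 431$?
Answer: $\sqrt{858} \approx 29.292$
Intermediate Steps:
$s = 862$ ($s = 2 \cdot 431 = 862$)
$d{\left(C \right)} = 6 + C$
$\sqrt{s + f{\left(19,d{\left(w{\left(1 \right)} \right)} \right)}} = \sqrt{862 - 4} = \sqrt{858}$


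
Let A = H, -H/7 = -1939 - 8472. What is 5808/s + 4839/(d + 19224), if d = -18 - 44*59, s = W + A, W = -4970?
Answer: 425072853/1127935270 ≈ 0.37686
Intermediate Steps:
H = 72877 (H = -7*(-1939 - 8472) = -7*(-10411) = 72877)
A = 72877
s = 67907 (s = -4970 + 72877 = 67907)
d = -2614 (d = -18 - 2596 = -2614)
5808/s + 4839/(d + 19224) = 5808/67907 + 4839/(-2614 + 19224) = 5808*(1/67907) + 4839/16610 = 5808/67907 + 4839*(1/16610) = 5808/67907 + 4839/16610 = 425072853/1127935270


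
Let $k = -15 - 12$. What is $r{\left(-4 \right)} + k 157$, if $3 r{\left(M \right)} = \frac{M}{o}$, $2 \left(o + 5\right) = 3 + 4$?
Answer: $- \frac{38143}{9} \approx -4238.1$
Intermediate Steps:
$o = - \frac{3}{2}$ ($o = -5 + \frac{3 + 4}{2} = -5 + \frac{1}{2} \cdot 7 = -5 + \frac{7}{2} = - \frac{3}{2} \approx -1.5$)
$r{\left(M \right)} = - \frac{2 M}{9}$ ($r{\left(M \right)} = \frac{M \frac{1}{- \frac{3}{2}}}{3} = \frac{M \left(- \frac{2}{3}\right)}{3} = \frac{\left(- \frac{2}{3}\right) M}{3} = - \frac{2 M}{9}$)
$k = -27$ ($k = -15 - 12 = -27$)
$r{\left(-4 \right)} + k 157 = \left(- \frac{2}{9}\right) \left(-4\right) - 4239 = \frac{8}{9} - 4239 = - \frac{38143}{9}$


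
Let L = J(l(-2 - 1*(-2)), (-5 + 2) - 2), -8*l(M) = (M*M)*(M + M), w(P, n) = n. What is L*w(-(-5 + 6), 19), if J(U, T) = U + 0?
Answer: 0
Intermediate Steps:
l(M) = -M³/4 (l(M) = -M*M*(M + M)/8 = -M²*2*M/8 = -M³/4)
J(U, T) = U
L = 0 (L = -(-2 - 1*(-2))³/4 = -(-2 + 2)³/4 = -¼*0³ = -¼*0 = 0)
L*w(-(-5 + 6), 19) = 0*19 = 0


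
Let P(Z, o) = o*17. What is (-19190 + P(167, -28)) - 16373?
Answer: -36039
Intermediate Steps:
P(Z, o) = 17*o
(-19190 + P(167, -28)) - 16373 = (-19190 + 17*(-28)) - 16373 = (-19190 - 476) - 16373 = -19666 - 16373 = -36039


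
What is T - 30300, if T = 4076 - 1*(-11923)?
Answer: -14301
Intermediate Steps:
T = 15999 (T = 4076 + 11923 = 15999)
T - 30300 = 15999 - 30300 = -14301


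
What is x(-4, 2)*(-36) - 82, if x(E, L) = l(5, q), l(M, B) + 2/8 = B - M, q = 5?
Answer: -73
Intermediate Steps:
l(M, B) = -¼ + B - M (l(M, B) = -¼ + (B - M) = -¼ + B - M)
x(E, L) = -¼ (x(E, L) = -¼ + 5 - 1*5 = -¼ + 5 - 5 = -¼)
x(-4, 2)*(-36) - 82 = -¼*(-36) - 82 = 9 - 82 = -73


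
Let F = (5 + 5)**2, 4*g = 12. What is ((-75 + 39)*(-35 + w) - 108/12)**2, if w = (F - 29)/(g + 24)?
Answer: 12033961/9 ≈ 1.3371e+6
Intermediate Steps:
g = 3 (g = (1/4)*12 = 3)
F = 100 (F = 10**2 = 100)
w = 71/27 (w = (100 - 29)/(3 + 24) = 71/27 ≈ 2.6296)
((-75 + 39)*(-35 + w) - 108/12)**2 = ((-75 + 39)*(-35 + 71/27) - 108/12)**2 = (-36*(-874/27) - 108*1/12)**2 = (3496/3 - 9)**2 = (3469/3)**2 = 12033961/9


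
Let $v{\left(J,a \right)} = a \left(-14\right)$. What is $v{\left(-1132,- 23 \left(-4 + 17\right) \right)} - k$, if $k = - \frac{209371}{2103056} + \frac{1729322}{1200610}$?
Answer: $\frac{5283027740241019}{1262475032080} \approx 4184.7$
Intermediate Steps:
$v{\left(J,a \right)} = - 14 a$
$k = \frac{1692744045861}{1262475032080}$ ($k = \left(-209371\right) \frac{1}{2103056} + 1729322 \cdot \frac{1}{1200610} = - \frac{209371}{2103056} + \frac{864661}{600305} = \frac{1692744045861}{1262475032080} \approx 1.3408$)
$v{\left(-1132,- 23 \left(-4 + 17\right) \right)} - k = - 14 \left(- 23 \left(-4 + 17\right)\right) - \frac{1692744045861}{1262475032080} = - 14 \left(\left(-23\right) 13\right) - \frac{1692744045861}{1262475032080} = \left(-14\right) \left(-299\right) - \frac{1692744045861}{1262475032080} = 4186 - \frac{1692744045861}{1262475032080} = \frac{5283027740241019}{1262475032080}$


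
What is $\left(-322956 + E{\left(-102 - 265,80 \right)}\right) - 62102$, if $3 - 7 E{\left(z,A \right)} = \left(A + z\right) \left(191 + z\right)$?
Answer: $- \frac{2745915}{7} \approx -3.9227 \cdot 10^{5}$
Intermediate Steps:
$E{\left(z,A \right)} = \frac{3}{7} - \frac{\left(191 + z\right) \left(A + z\right)}{7}$ ($E{\left(z,A \right)} = \frac{3}{7} - \frac{\left(A + z\right) \left(191 + z\right)}{7} = \frac{3}{7} - \frac{\left(191 + z\right) \left(A + z\right)}{7}$)
$\left(-322956 + E{\left(-102 - 265,80 \right)}\right) - 62102 = \left(-322956 - \left(\frac{15277}{7} + \frac{\left(-102 - 265\right)^{2}}{7} + \frac{271 \left(-102 - 265\right)}{7}\right)\right) - 62102 = \left(-322956 - \left(- \frac{54820}{7} - \frac{29360}{7} + \frac{134689}{7}\right)\right) - 62102 = \left(-322956 + \left(\frac{3}{7} - \frac{15280}{7} + \frac{70097}{7} - \frac{134689}{7} + \frac{29360}{7}\right)\right) - 62102 = \left(-322956 - \frac{50509}{7}\right) - 62102 = - \frac{2311201}{7} - 62102 = - \frac{2745915}{7}$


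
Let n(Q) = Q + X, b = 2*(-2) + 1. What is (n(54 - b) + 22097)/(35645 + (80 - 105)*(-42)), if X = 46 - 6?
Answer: 22194/36695 ≈ 0.60482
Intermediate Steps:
X = 40
b = -3 (b = -4 + 1 = -3)
n(Q) = 40 + Q (n(Q) = Q + 40 = 40 + Q)
(n(54 - b) + 22097)/(35645 + (80 - 105)*(-42)) = ((40 + (54 - 1*(-3))) + 22097)/(35645 + (80 - 105)*(-42)) = ((40 + (54 + 3)) + 22097)/(35645 - 25*(-42)) = ((40 + 57) + 22097)/(35645 + 1050) = (97 + 22097)/36695 = 22194*(1/36695) = 22194/36695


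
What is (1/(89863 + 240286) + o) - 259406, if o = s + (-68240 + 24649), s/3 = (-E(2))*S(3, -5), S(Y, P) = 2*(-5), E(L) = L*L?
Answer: -99994538672/330149 ≈ -3.0288e+5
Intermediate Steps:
E(L) = L**2
S(Y, P) = -10
s = 120 (s = 3*(-1*2**2*(-10)) = 3*(-1*4*(-10)) = 3*(-4*(-10)) = 3*40 = 120)
o = -43471 (o = 120 + (-68240 + 24649) = 120 - 43591 = -43471)
(1/(89863 + 240286) + o) - 259406 = (1/(89863 + 240286) - 43471) - 259406 = (1/330149 - 43471) - 259406 = -14351907178/330149 - 259406 = -99994538672/330149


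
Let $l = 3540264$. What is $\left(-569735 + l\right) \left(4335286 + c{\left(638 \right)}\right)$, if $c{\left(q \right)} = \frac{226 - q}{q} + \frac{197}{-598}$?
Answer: $\frac{2456650183488535629}{190762} \approx 1.2878 \cdot 10^{13}$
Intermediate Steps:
$c{\left(q \right)} = - \frac{197}{598} + \frac{226 - q}{q}$ ($c{\left(q \right)} = \frac{226 - q}{q} + 197 \left(- \frac{1}{598}\right) = \frac{226 - q}{q} - \frac{197}{598} = - \frac{197}{598} + \frac{226 - q}{q}$)
$\left(-569735 + l\right) \left(4335286 + c{\left(638 \right)}\right) = \left(-569735 + 3540264\right) \left(4335286 - \left(\frac{795}{598} - \frac{226}{638}\right)\right) = 2970529 \left(4335286 + \left(- \frac{795}{598} + 226 \cdot \frac{1}{638}\right)\right) = 2970529 \left(4335286 + \left(- \frac{795}{598} + \frac{113}{319}\right)\right) = 2970529 \left(4335286 - \frac{186031}{190762}\right) = 2970529 \cdot \frac{827007641901}{190762} = \frac{2456650183488535629}{190762}$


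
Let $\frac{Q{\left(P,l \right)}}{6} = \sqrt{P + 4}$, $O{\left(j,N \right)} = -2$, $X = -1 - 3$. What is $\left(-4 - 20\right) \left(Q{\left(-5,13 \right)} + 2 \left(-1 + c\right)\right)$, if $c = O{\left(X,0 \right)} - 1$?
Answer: $192 - 144 i \approx 192.0 - 144.0 i$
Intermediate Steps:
$X = -4$ ($X = -1 - 3 = -4$)
$Q{\left(P,l \right)} = 6 \sqrt{4 + P}$ ($Q{\left(P,l \right)} = 6 \sqrt{P + 4} = 6 \sqrt{4 + P}$)
$c = -3$ ($c = -2 - 1 = -3$)
$\left(-4 - 20\right) \left(Q{\left(-5,13 \right)} + 2 \left(-1 + c\right)\right) = \left(-4 - 20\right) \left(6 \sqrt{4 - 5} + 2 \left(-1 - 3\right)\right) = - 24 \left(6 \sqrt{-1} + 2 \left(-4\right)\right) = - 24 \left(6 i - 8\right) = - 24 \left(-8 + 6 i\right) = 192 - 144 i$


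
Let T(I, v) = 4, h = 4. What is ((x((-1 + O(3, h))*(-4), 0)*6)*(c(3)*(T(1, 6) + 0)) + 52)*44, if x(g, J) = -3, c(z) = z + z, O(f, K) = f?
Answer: -16720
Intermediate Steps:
c(z) = 2*z
((x((-1 + O(3, h))*(-4), 0)*6)*(c(3)*(T(1, 6) + 0)) + 52)*44 = ((-3*6)*((2*3)*(4 + 0)) + 52)*44 = (-108*4 + 52)*44 = (-18*24 + 52)*44 = (-432 + 52)*44 = -380*44 = -16720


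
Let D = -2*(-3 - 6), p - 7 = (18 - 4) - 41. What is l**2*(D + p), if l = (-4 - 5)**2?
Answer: -13122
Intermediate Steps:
p = -20 (p = 7 + ((18 - 4) - 41) = 7 + (14 - 41) = 7 - 27 = -20)
D = 18 (D = -2*(-9) = 18)
l = 81 (l = (-9)**2 = 81)
l**2*(D + p) = 81**2*(18 - 20) = 6561*(-2) = -13122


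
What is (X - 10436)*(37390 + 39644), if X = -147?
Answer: -815250822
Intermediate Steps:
(X - 10436)*(37390 + 39644) = (-147 - 10436)*(37390 + 39644) = -10583*77034 = -815250822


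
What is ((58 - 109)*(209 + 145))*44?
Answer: -794376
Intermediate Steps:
((58 - 109)*(209 + 145))*44 = -51*354*44 = -18054*44 = -794376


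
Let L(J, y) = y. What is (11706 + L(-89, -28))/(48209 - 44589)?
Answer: 5839/1810 ≈ 3.2260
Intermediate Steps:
(11706 + L(-89, -28))/(48209 - 44589) = (11706 - 28)/(48209 - 44589) = 11678/3620 = 11678*(1/3620) = 5839/1810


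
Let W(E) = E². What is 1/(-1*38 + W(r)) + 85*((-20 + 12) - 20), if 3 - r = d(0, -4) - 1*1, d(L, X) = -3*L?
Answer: -52361/22 ≈ -2380.0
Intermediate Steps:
r = 4 (r = 3 - (-3*0 - 1*1) = 3 - (0 - 1) = 3 - 1*(-1) = 3 + 1 = 4)
1/(-1*38 + W(r)) + 85*((-20 + 12) - 20) = 1/(-1*38 + 4²) + 85*((-20 + 12) - 20) = 1/(-38 + 16) + 85*(-8 - 20) = 1/(-22) + 85*(-28) = -1/22 - 2380 = -52361/22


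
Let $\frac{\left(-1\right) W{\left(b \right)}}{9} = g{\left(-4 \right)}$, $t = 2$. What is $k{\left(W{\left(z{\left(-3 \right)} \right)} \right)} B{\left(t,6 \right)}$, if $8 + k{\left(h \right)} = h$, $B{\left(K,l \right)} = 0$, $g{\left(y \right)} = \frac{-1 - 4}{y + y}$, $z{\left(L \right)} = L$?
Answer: $0$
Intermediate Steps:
$g{\left(y \right)} = - \frac{5}{2 y}$
$W{\left(b \right)} = - \frac{45}{8}$ ($W{\left(b \right)} = - 9 \left(- \frac{5}{2 \left(-4\right)}\right) = - 9 \left(\left(- \frac{5}{2}\right) \left(- \frac{1}{4}\right)\right) = \left(-9\right) \frac{5}{8} = - \frac{45}{8}$)
$k{\left(h \right)} = -8 + h$
$k{\left(W{\left(z{\left(-3 \right)} \right)} \right)} B{\left(t,6 \right)} = \left(-8 - \frac{45}{8}\right) 0 = \left(- \frac{109}{8}\right) 0 = 0$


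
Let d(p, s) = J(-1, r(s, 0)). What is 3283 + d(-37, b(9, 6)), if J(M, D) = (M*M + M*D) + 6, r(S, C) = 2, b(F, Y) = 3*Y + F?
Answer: 3288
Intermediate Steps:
b(F, Y) = F + 3*Y
J(M, D) = 6 + M**2 + D*M (J(M, D) = (M**2 + D*M) + 6 = 6 + M**2 + D*M)
d(p, s) = 5 (d(p, s) = 6 + (-1)**2 + 2*(-1) = 6 + 1 - 2 = 5)
3283 + d(-37, b(9, 6)) = 3283 + 5 = 3288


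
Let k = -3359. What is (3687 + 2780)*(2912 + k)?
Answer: -2890749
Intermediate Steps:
(3687 + 2780)*(2912 + k) = (3687 + 2780)*(2912 - 3359) = 6467*(-447) = -2890749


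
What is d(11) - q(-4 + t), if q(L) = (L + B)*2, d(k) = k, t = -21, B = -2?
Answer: 65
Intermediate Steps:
q(L) = -4 + 2*L (q(L) = (L - 2)*2 = (-2 + L)*2 = -4 + 2*L)
d(11) - q(-4 + t) = 11 - (-4 + 2*(-4 - 21)) = 11 - (-4 + 2*(-25)) = 11 - (-4 - 50) = 11 - 1*(-54) = 11 + 54 = 65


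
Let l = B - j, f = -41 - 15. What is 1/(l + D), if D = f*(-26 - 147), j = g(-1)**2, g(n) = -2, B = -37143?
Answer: -1/27459 ≈ -3.6418e-5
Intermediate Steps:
f = -56
j = 4 (j = (-2)**2 = 4)
D = 9688 (D = -56*(-26 - 147) = -56*(-173) = 9688)
l = -37147 (l = -37143 - 1*4 = -37143 - 4 = -37147)
1/(l + D) = 1/(-37147 + 9688) = 1/(-27459) = -1/27459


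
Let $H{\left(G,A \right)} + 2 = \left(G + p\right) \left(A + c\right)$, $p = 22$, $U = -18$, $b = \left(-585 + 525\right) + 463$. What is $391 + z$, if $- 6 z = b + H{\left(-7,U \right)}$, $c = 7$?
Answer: $\frac{1055}{3} \approx 351.67$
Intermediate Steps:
$b = 403$ ($b = -60 + 463 = 403$)
$H{\left(G,A \right)} = -2 + \left(7 + A\right) \left(22 + G\right)$ ($H{\left(G,A \right)} = -2 + \left(G + 22\right) \left(A + 7\right) = -2 + \left(22 + G\right) \left(7 + A\right) = -2 + \left(7 + A\right) \left(22 + G\right)$)
$z = - \frac{118}{3}$ ($z = - \frac{403 + \left(152 + 7 \left(-7\right) + 22 \left(-18\right) - -126\right)}{6} = - \frac{403 + \left(152 - 49 - 396 + 126\right)}{6} = - \frac{403 - 167}{6} = \left(- \frac{1}{6}\right) 236 = - \frac{118}{3} \approx -39.333$)
$391 + z = 391 - \frac{118}{3} = \frac{1055}{3}$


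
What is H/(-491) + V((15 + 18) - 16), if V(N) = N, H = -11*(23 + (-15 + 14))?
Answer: 8589/491 ≈ 17.493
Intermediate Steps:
H = -242 (H = -11*(23 - 1) = -11*22 = -242)
H/(-491) + V((15 + 18) - 16) = -242/(-491) + ((15 + 18) - 16) = -242*(-1/491) + (33 - 16) = 242/491 + 17 = 8589/491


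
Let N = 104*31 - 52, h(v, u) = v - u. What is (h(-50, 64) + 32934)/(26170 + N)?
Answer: 16410/14671 ≈ 1.1185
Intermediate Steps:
N = 3172 (N = 3224 - 52 = 3172)
(h(-50, 64) + 32934)/(26170 + N) = ((-50 - 1*64) + 32934)/(26170 + 3172) = ((-50 - 64) + 32934)/29342 = (-114 + 32934)*(1/29342) = 32820*(1/29342) = 16410/14671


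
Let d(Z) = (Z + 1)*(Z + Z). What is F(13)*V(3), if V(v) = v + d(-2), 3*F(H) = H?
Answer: 91/3 ≈ 30.333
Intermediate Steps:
d(Z) = 2*Z*(1 + Z) (d(Z) = (1 + Z)*(2*Z) = 2*Z*(1 + Z))
F(H) = H/3
V(v) = 4 + v (V(v) = v + 2*(-2)*(1 - 2) = v + 2*(-2)*(-1) = v + 4 = 4 + v)
F(13)*V(3) = ((⅓)*13)*(4 + 3) = (13/3)*7 = 91/3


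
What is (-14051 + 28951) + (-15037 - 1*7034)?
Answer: -7171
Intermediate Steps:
(-14051 + 28951) + (-15037 - 1*7034) = 14900 + (-15037 - 7034) = 14900 - 22071 = -7171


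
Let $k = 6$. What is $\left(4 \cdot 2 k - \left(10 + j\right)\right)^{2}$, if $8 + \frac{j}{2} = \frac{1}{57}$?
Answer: $\frac{9461776}{3249} \approx 2912.2$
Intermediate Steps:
$j = - \frac{910}{57}$ ($j = -16 + \frac{2}{57} = - \frac{910}{57} \approx -15.965$)
$\left(4 \cdot 2 k - \left(10 + j\right)\right)^{2} = \left(4 \cdot 2 \cdot 6 - - \frac{340}{57}\right)^{2} = \left(8 \cdot 6 + \left(-10 + \frac{910}{57}\right)\right)^{2} = \left(48 + \frac{340}{57}\right)^{2} = \left(\frac{3076}{57}\right)^{2} = \frac{9461776}{3249}$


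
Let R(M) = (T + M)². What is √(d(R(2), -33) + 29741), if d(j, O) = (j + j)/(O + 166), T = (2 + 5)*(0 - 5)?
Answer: √526378223/133 ≈ 172.50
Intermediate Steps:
T = -35 (T = 7*(-5) = -35)
R(M) = (-35 + M)²
d(j, O) = 2*j/(166 + O) (d(j, O) = (2*j)/(166 + O) = 2*j/(166 + O))
√(d(R(2), -33) + 29741) = √(2*(-35 + 2)²/(166 - 33) + 29741) = √(2*(-33)²/133 + 29741) = √(2*1089*(1/133) + 29741) = √(2178/133 + 29741) = √(3957731/133) = √526378223/133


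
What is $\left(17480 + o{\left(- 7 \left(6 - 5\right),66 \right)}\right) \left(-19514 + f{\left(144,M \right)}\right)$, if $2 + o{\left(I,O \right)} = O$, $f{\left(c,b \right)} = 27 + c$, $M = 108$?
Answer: $-339353592$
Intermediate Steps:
$o{\left(I,O \right)} = -2 + O$
$\left(17480 + o{\left(- 7 \left(6 - 5\right),66 \right)}\right) \left(-19514 + f{\left(144,M \right)}\right) = \left(17480 + \left(-2 + 66\right)\right) \left(-19514 + \left(27 + 144\right)\right) = \left(17480 + 64\right) \left(-19514 + 171\right) = 17544 \left(-19343\right) = -339353592$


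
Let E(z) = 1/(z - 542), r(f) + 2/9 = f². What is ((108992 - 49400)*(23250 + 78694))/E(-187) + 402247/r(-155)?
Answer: -41634294739599591/9401 ≈ -4.4287e+12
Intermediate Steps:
r(f) = -2/9 + f²
E(z) = 1/(-542 + z)
((108992 - 49400)*(23250 + 78694))/E(-187) + 402247/r(-155) = ((108992 - 49400)*(23250 + 78694))/(1/(-542 - 187)) + 402247/(-2/9 + (-155)²) = (59592*101944)/(1/(-729)) + 402247/(-2/9 + 24025) = 6075046848/(-1/729) + 402247/(216223/9) = 6075046848*(-729) + 402247*(9/216223) = -4428709152192 + 157401/9401 = -41634294739599591/9401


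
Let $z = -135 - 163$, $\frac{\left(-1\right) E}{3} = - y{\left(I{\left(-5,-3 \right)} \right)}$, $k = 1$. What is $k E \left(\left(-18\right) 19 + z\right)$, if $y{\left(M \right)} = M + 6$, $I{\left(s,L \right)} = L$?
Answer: $-5760$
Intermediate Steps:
$y{\left(M \right)} = 6 + M$
$E = 9$ ($E = - 3 \left(- (6 - 3)\right) = - 3 \left(\left(-1\right) 3\right) = \left(-3\right) \left(-3\right) = 9$)
$z = -298$
$k E \left(\left(-18\right) 19 + z\right) = 1 \cdot 9 \left(\left(-18\right) 19 - 298\right) = 9 \left(-342 - 298\right) = 9 \left(-640\right) = -5760$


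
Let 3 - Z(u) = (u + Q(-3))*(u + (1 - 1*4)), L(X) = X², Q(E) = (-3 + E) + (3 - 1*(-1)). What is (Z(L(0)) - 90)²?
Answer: 8649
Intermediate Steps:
Q(E) = 1 + E (Q(E) = (-3 + E) + (3 + 1) = (-3 + E) + 4 = 1 + E)
Z(u) = 3 - (-3 + u)*(-2 + u) (Z(u) = 3 - (u + (1 - 3))*(u + (1 - 1*4)) = 3 - (u - 2)*(u + (1 - 4)) = 3 - (-2 + u)*(u - 3) = 3 - (-2 + u)*(-3 + u) = 3 - (-3 + u)*(-2 + u))
(Z(L(0)) - 90)² = ((-3 - (0²)² + 5*0²) - 90)² = ((-3 - 1*0² + 5*0) - 90)² = ((-3 - 1*0 + 0) - 90)² = ((-3 + 0 + 0) - 90)² = (-3 - 90)² = (-93)² = 8649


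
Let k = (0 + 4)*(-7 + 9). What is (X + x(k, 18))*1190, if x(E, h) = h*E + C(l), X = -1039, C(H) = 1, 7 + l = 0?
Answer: -1063860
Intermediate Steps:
l = -7 (l = -7 + 0 = -7)
k = 8 (k = 4*2 = 8)
x(E, h) = 1 + E*h (x(E, h) = h*E + 1 = E*h + 1 = 1 + E*h)
(X + x(k, 18))*1190 = (-1039 + (1 + 8*18))*1190 = (-1039 + (1 + 144))*1190 = (-1039 + 145)*1190 = -894*1190 = -1063860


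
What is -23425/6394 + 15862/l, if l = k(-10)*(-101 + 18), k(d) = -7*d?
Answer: -16965777/2653510 ≈ -6.3937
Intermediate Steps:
l = -5810 (l = (-7*(-10))*(-101 + 18) = 70*(-83) = -5810)
-23425/6394 + 15862/l = -23425/6394 + 15862/(-5810) = -23425*1/6394 + 15862*(-1/5810) = -23425/6394 - 1133/415 = -16965777/2653510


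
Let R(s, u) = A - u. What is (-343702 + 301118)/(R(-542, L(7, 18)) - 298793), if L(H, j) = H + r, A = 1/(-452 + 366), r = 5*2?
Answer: 3662224/25697661 ≈ 0.14251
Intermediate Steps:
r = 10
A = -1/86 (A = 1/(-86) = -1/86 ≈ -0.011628)
L(H, j) = 10 + H (L(H, j) = H + 10 = 10 + H)
R(s, u) = -1/86 - u
(-343702 + 301118)/(R(-542, L(7, 18)) - 298793) = (-343702 + 301118)/((-1/86 - (10 + 7)) - 298793) = -42584/((-1/86 - 1*17) - 298793) = -42584/((-1/86 - 17) - 298793) = -42584/(-1463/86 - 298793) = -42584/(-25697661/86) = -42584*(-86/25697661) = 3662224/25697661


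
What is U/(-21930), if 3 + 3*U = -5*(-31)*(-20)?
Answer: 3103/65790 ≈ 0.047165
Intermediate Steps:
U = -3103/3 (U = -1 + (-5*(-31)*(-20))/3 = -1 + (155*(-20))/3 = -1 + (1/3)*(-3100) = -1 - 3100/3 = -3103/3 ≈ -1034.3)
U/(-21930) = -3103/3/(-21930) = -3103/3*(-1/21930) = 3103/65790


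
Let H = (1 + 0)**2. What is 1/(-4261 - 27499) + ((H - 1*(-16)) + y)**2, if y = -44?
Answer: 23153039/31760 ≈ 729.00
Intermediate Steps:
H = 1 (H = 1**2 = 1)
1/(-4261 - 27499) + ((H - 1*(-16)) + y)**2 = 1/(-4261 - 27499) + ((1 - 1*(-16)) - 44)**2 = 1/(-31760) + ((1 + 16) - 44)**2 = -1/31760 + (17 - 44)**2 = -1/31760 + (-27)**2 = -1/31760 + 729 = 23153039/31760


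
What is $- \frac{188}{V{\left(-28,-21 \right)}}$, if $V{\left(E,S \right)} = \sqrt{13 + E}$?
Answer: $\frac{188 i \sqrt{15}}{15} \approx 48.541 i$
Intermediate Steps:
$- \frac{188}{V{\left(-28,-21 \right)}} = - \frac{188}{\sqrt{13 - 28}} = - \frac{188}{\sqrt{-15}} = - \frac{188}{i \sqrt{15}} = - 188 \left(- \frac{i \sqrt{15}}{15}\right) = \frac{188 i \sqrt{15}}{15}$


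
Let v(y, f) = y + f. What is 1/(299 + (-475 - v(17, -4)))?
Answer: -1/189 ≈ -0.0052910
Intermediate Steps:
v(y, f) = f + y
1/(299 + (-475 - v(17, -4))) = 1/(299 + (-475 - (-4 + 17))) = 1/(299 + (-475 - 1*13)) = 1/(299 + (-475 - 13)) = 1/(299 - 488) = 1/(-189) = -1/189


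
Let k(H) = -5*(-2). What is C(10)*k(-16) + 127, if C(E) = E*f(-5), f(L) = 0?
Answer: 127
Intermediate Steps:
k(H) = 10
C(E) = 0 (C(E) = E*0 = 0)
C(10)*k(-16) + 127 = 0*10 + 127 = 0 + 127 = 127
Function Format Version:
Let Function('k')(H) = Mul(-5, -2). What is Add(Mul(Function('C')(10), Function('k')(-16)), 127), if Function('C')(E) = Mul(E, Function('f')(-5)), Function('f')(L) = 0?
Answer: 127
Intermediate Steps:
Function('k')(H) = 10
Function('C')(E) = 0 (Function('C')(E) = Mul(E, 0) = 0)
Add(Mul(Function('C')(10), Function('k')(-16)), 127) = Add(Mul(0, 10), 127) = Add(0, 127) = 127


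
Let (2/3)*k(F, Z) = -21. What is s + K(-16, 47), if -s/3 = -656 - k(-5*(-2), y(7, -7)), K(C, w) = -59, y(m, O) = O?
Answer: 3629/2 ≈ 1814.5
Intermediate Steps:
k(F, Z) = -63/2 (k(F, Z) = (3/2)*(-21) = -63/2)
s = 3747/2 (s = -3*(-656 - 1*(-63/2)) = -3*(-656 + 63/2) = -3*(-1249/2) = 3747/2 ≈ 1873.5)
s + K(-16, 47) = 3747/2 - 59 = 3629/2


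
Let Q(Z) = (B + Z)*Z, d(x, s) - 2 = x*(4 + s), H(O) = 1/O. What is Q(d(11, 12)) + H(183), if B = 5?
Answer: 5961043/183 ≈ 32574.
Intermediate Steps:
d(x, s) = 2 + x*(4 + s)
Q(Z) = Z*(5 + Z) (Q(Z) = (5 + Z)*Z = Z*(5 + Z))
Q(d(11, 12)) + H(183) = (2 + 4*11 + 12*11)*(5 + (2 + 4*11 + 12*11)) + 1/183 = (2 + 44 + 132)*(5 + (2 + 44 + 132)) + 1/183 = 178*(5 + 178) + 1/183 = 178*183 + 1/183 = 32574 + 1/183 = 5961043/183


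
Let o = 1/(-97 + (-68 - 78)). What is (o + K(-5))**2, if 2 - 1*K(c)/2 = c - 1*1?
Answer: 15108769/59049 ≈ 255.87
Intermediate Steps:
o = -1/243 (o = 1/(-97 - 146) = 1/(-243) = -1/243 ≈ -0.0041152)
K(c) = 6 - 2*c (K(c) = 4 - 2*(c - 1*1) = 4 - 2*(c - 1) = 4 - 2*(-1 + c) = 4 + (2 - 2*c) = 6 - 2*c)
(o + K(-5))**2 = (-1/243 + (6 - 2*(-5)))**2 = (-1/243 + (6 + 10))**2 = (-1/243 + 16)**2 = (3887/243)**2 = 15108769/59049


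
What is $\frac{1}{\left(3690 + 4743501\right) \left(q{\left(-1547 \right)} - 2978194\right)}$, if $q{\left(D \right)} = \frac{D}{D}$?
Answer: $- \frac{1}{14138051005863} \approx -7.0731 \cdot 10^{-14}$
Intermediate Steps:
$q{\left(D \right)} = 1$
$\frac{1}{\left(3690 + 4743501\right) \left(q{\left(-1547 \right)} - 2978194\right)} = \frac{1}{\left(3690 + 4743501\right) \left(1 - 2978194\right)} = \frac{1}{4747191 \left(1 - 2978194\right)} = \frac{1}{4747191 \left(-2978193\right)} = \frac{1}{4747191} \left(- \frac{1}{2978193}\right) = - \frac{1}{14138051005863}$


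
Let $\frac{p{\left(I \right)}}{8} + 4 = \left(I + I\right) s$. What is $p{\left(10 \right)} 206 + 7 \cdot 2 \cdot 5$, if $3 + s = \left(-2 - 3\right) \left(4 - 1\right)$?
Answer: $-599802$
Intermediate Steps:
$s = -18$ ($s = -3 + \left(-2 - 3\right) \left(4 - 1\right) = -3 - 15 = -18$)
$p{\left(I \right)} = -32 - 288 I$ ($p{\left(I \right)} = -32 + 8 \left(I + I\right) \left(-18\right) = -32 + 8 \cdot 2 I \left(-18\right) = -32 + 8 \left(- 36 I\right) = -32 - 288 I$)
$p{\left(10 \right)} 206 + 7 \cdot 2 \cdot 5 = \left(-32 - 2880\right) 206 + 7 \cdot 2 \cdot 5 = \left(-32 - 2880\right) 206 + 14 \cdot 5 = \left(-2912\right) 206 + 70 = -599872 + 70 = -599802$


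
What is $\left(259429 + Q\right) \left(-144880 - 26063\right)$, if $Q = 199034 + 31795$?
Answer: $-83806173294$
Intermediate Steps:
$Q = 230829$
$\left(259429 + Q\right) \left(-144880 - 26063\right) = \left(259429 + 230829\right) \left(-144880 - 26063\right) = 490258 \left(-170943\right) = -83806173294$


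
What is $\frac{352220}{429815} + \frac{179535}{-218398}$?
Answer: $- \frac{48538493}{18774147274} \approx -0.0025854$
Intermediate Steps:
$\frac{352220}{429815} + \frac{179535}{-218398} = 352220 \cdot \frac{1}{429815} + 179535 \left(- \frac{1}{218398}\right) = \frac{70444}{85963} - \frac{179535}{218398} = - \frac{48538493}{18774147274}$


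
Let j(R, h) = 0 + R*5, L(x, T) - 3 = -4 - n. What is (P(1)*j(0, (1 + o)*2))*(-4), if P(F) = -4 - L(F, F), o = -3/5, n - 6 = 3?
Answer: 0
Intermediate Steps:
n = 9 (n = 6 + 3 = 9)
L(x, T) = -10 (L(x, T) = 3 + (-4 - 1*9) = 3 + (-4 - 9) = 3 - 13 = -10)
o = -⅗ (o = -3*⅕ = -⅗ ≈ -0.60000)
j(R, h) = 5*R (j(R, h) = 0 + 5*R = 5*R)
P(F) = 6 (P(F) = -4 - 1*(-10) = -4 + 10 = 6)
(P(1)*j(0, (1 + o)*2))*(-4) = (6*(5*0))*(-4) = (6*0)*(-4) = 0*(-4) = 0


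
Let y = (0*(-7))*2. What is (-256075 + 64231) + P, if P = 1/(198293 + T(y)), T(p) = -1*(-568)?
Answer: -38150289683/198861 ≈ -1.9184e+5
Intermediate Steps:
y = 0 (y = 0*2 = 0)
T(p) = 568
P = 1/198861 (P = 1/(198293 + 568) = 1/198861 ≈ 5.0286e-6)
(-256075 + 64231) + P = (-256075 + 64231) + 1/198861 = -191844 + 1/198861 = -38150289683/198861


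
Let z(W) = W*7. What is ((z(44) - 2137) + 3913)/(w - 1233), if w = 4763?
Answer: 1042/1765 ≈ 0.59037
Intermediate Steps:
z(W) = 7*W
((z(44) - 2137) + 3913)/(w - 1233) = ((7*44 - 2137) + 3913)/(4763 - 1233) = ((308 - 2137) + 3913)/3530 = (-1829 + 3913)*(1/3530) = 2084*(1/3530) = 1042/1765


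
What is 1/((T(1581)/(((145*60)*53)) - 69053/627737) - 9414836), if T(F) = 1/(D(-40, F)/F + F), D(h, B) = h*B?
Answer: -446041726808700/4199409756126674565763 ≈ -1.0622e-7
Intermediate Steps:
D(h, B) = B*h
T(F) = 1/(-40 + F) (T(F) = 1/((F*(-40))/F + F) = 1/((-40*F)/F + F) = 1/(-40 + F))
1/((T(1581)/(((145*60)*53)) - 69053/627737) - 9414836) = 1/((1/((-40 + 1581)*(((145*60)*53))) - 69053/627737) - 9414836) = 1/((1/(1541*((8700*53))) - 69053*1/627737) - 9414836) = 1/(((1/1541)/461100 - 69053/627737) - 9414836) = 1/(((1/1541)*(1/461100) - 69053/627737) - 9414836) = 1/((1/710555100 - 69053/627737) - 9414836) = 1/(-49065960692563/446041726808700 - 9414836) = 1/(-4199409756126674565763/446041726808700) = -446041726808700/4199409756126674565763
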